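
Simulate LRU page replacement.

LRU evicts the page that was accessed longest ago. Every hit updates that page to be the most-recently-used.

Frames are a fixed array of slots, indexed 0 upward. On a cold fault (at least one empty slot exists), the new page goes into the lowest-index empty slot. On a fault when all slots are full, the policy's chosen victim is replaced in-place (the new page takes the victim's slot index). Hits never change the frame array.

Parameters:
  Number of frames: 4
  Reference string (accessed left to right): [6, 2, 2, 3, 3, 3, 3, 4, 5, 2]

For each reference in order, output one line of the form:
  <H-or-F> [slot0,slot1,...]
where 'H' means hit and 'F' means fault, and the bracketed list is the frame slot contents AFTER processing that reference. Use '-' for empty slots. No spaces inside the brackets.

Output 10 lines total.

F [6,-,-,-]
F [6,2,-,-]
H [6,2,-,-]
F [6,2,3,-]
H [6,2,3,-]
H [6,2,3,-]
H [6,2,3,-]
F [6,2,3,4]
F [5,2,3,4]
H [5,2,3,4]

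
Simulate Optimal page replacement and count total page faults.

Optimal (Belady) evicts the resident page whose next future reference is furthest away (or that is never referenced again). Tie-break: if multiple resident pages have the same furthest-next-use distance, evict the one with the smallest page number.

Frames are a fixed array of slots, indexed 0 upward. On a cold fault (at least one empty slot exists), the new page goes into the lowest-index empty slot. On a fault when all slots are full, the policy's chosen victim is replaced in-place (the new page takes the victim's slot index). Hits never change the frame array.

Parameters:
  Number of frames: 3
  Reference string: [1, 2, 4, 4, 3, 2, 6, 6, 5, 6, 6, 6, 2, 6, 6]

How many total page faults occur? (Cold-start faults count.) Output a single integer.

Step 0: ref 1 → FAULT, frames=[1,-,-]
Step 1: ref 2 → FAULT, frames=[1,2,-]
Step 2: ref 4 → FAULT, frames=[1,2,4]
Step 3: ref 4 → HIT, frames=[1,2,4]
Step 4: ref 3 → FAULT (evict 1), frames=[3,2,4]
Step 5: ref 2 → HIT, frames=[3,2,4]
Step 6: ref 6 → FAULT (evict 3), frames=[6,2,4]
Step 7: ref 6 → HIT, frames=[6,2,4]
Step 8: ref 5 → FAULT (evict 4), frames=[6,2,5]
Step 9: ref 6 → HIT, frames=[6,2,5]
Step 10: ref 6 → HIT, frames=[6,2,5]
Step 11: ref 6 → HIT, frames=[6,2,5]
Step 12: ref 2 → HIT, frames=[6,2,5]
Step 13: ref 6 → HIT, frames=[6,2,5]
Step 14: ref 6 → HIT, frames=[6,2,5]
Total faults: 6

Answer: 6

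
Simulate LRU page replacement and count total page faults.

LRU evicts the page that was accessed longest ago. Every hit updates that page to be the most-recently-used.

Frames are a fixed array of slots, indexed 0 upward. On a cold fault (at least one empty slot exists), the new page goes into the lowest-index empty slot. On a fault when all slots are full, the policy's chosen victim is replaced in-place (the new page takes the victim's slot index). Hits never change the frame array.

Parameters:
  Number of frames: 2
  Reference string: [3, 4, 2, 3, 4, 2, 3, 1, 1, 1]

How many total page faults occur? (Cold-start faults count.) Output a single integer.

Answer: 8

Derivation:
Step 0: ref 3 → FAULT, frames=[3,-]
Step 1: ref 4 → FAULT, frames=[3,4]
Step 2: ref 2 → FAULT (evict 3), frames=[2,4]
Step 3: ref 3 → FAULT (evict 4), frames=[2,3]
Step 4: ref 4 → FAULT (evict 2), frames=[4,3]
Step 5: ref 2 → FAULT (evict 3), frames=[4,2]
Step 6: ref 3 → FAULT (evict 4), frames=[3,2]
Step 7: ref 1 → FAULT (evict 2), frames=[3,1]
Step 8: ref 1 → HIT, frames=[3,1]
Step 9: ref 1 → HIT, frames=[3,1]
Total faults: 8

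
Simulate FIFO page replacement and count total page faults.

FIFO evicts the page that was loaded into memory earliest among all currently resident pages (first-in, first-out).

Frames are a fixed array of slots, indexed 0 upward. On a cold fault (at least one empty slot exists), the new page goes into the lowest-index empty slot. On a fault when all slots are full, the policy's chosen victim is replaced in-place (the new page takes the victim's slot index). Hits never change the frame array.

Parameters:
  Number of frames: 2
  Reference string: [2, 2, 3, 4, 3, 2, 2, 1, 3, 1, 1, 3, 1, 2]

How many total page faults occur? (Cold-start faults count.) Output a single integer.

Answer: 7

Derivation:
Step 0: ref 2 → FAULT, frames=[2,-]
Step 1: ref 2 → HIT, frames=[2,-]
Step 2: ref 3 → FAULT, frames=[2,3]
Step 3: ref 4 → FAULT (evict 2), frames=[4,3]
Step 4: ref 3 → HIT, frames=[4,3]
Step 5: ref 2 → FAULT (evict 3), frames=[4,2]
Step 6: ref 2 → HIT, frames=[4,2]
Step 7: ref 1 → FAULT (evict 4), frames=[1,2]
Step 8: ref 3 → FAULT (evict 2), frames=[1,3]
Step 9: ref 1 → HIT, frames=[1,3]
Step 10: ref 1 → HIT, frames=[1,3]
Step 11: ref 3 → HIT, frames=[1,3]
Step 12: ref 1 → HIT, frames=[1,3]
Step 13: ref 2 → FAULT (evict 1), frames=[2,3]
Total faults: 7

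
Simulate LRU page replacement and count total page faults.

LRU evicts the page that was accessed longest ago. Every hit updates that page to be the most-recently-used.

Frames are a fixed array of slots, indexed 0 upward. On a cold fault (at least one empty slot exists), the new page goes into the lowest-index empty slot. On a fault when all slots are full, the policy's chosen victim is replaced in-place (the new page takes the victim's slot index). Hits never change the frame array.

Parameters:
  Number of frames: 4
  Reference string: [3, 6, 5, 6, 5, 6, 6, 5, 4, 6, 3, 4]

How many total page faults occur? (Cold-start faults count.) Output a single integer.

Answer: 4

Derivation:
Step 0: ref 3 → FAULT, frames=[3,-,-,-]
Step 1: ref 6 → FAULT, frames=[3,6,-,-]
Step 2: ref 5 → FAULT, frames=[3,6,5,-]
Step 3: ref 6 → HIT, frames=[3,6,5,-]
Step 4: ref 5 → HIT, frames=[3,6,5,-]
Step 5: ref 6 → HIT, frames=[3,6,5,-]
Step 6: ref 6 → HIT, frames=[3,6,5,-]
Step 7: ref 5 → HIT, frames=[3,6,5,-]
Step 8: ref 4 → FAULT, frames=[3,6,5,4]
Step 9: ref 6 → HIT, frames=[3,6,5,4]
Step 10: ref 3 → HIT, frames=[3,6,5,4]
Step 11: ref 4 → HIT, frames=[3,6,5,4]
Total faults: 4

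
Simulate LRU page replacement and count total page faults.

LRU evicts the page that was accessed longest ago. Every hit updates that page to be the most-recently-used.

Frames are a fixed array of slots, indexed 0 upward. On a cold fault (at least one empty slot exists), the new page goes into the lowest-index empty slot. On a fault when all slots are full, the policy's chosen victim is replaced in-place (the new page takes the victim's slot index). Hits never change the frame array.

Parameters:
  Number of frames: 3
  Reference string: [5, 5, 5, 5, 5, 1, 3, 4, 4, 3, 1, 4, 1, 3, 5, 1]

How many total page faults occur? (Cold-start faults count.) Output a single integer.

Answer: 5

Derivation:
Step 0: ref 5 → FAULT, frames=[5,-,-]
Step 1: ref 5 → HIT, frames=[5,-,-]
Step 2: ref 5 → HIT, frames=[5,-,-]
Step 3: ref 5 → HIT, frames=[5,-,-]
Step 4: ref 5 → HIT, frames=[5,-,-]
Step 5: ref 1 → FAULT, frames=[5,1,-]
Step 6: ref 3 → FAULT, frames=[5,1,3]
Step 7: ref 4 → FAULT (evict 5), frames=[4,1,3]
Step 8: ref 4 → HIT, frames=[4,1,3]
Step 9: ref 3 → HIT, frames=[4,1,3]
Step 10: ref 1 → HIT, frames=[4,1,3]
Step 11: ref 4 → HIT, frames=[4,1,3]
Step 12: ref 1 → HIT, frames=[4,1,3]
Step 13: ref 3 → HIT, frames=[4,1,3]
Step 14: ref 5 → FAULT (evict 4), frames=[5,1,3]
Step 15: ref 1 → HIT, frames=[5,1,3]
Total faults: 5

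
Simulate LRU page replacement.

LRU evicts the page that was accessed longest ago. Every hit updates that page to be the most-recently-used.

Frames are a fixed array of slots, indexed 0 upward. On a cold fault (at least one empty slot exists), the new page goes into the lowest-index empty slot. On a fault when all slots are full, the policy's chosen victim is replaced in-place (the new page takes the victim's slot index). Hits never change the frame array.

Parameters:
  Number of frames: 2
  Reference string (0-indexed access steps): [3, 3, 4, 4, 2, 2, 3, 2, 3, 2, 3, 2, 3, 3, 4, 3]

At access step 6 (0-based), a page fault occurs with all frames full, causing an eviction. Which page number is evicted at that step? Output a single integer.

Answer: 4

Derivation:
Step 0: ref 3 -> FAULT, frames=[3,-]
Step 1: ref 3 -> HIT, frames=[3,-]
Step 2: ref 4 -> FAULT, frames=[3,4]
Step 3: ref 4 -> HIT, frames=[3,4]
Step 4: ref 2 -> FAULT, evict 3, frames=[2,4]
Step 5: ref 2 -> HIT, frames=[2,4]
Step 6: ref 3 -> FAULT, evict 4, frames=[2,3]
At step 6: evicted page 4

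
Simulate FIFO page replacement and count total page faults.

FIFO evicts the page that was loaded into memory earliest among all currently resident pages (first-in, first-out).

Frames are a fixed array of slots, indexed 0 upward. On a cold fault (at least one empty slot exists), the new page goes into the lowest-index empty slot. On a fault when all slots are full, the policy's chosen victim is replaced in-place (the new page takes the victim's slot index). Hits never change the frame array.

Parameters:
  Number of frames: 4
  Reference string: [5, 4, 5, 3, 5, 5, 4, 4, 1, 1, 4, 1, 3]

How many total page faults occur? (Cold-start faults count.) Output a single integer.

Answer: 4

Derivation:
Step 0: ref 5 → FAULT, frames=[5,-,-,-]
Step 1: ref 4 → FAULT, frames=[5,4,-,-]
Step 2: ref 5 → HIT, frames=[5,4,-,-]
Step 3: ref 3 → FAULT, frames=[5,4,3,-]
Step 4: ref 5 → HIT, frames=[5,4,3,-]
Step 5: ref 5 → HIT, frames=[5,4,3,-]
Step 6: ref 4 → HIT, frames=[5,4,3,-]
Step 7: ref 4 → HIT, frames=[5,4,3,-]
Step 8: ref 1 → FAULT, frames=[5,4,3,1]
Step 9: ref 1 → HIT, frames=[5,4,3,1]
Step 10: ref 4 → HIT, frames=[5,4,3,1]
Step 11: ref 1 → HIT, frames=[5,4,3,1]
Step 12: ref 3 → HIT, frames=[5,4,3,1]
Total faults: 4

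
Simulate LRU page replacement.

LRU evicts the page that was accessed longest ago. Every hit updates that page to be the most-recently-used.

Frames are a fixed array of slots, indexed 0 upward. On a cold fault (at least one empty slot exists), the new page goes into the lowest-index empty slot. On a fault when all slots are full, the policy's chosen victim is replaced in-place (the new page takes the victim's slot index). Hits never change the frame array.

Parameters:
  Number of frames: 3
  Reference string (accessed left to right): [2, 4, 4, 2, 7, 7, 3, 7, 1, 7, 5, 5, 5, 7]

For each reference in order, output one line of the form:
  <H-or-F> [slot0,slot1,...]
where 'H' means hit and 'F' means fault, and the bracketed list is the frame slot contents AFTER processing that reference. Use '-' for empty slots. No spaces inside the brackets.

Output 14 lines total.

F [2,-,-]
F [2,4,-]
H [2,4,-]
H [2,4,-]
F [2,4,7]
H [2,4,7]
F [2,3,7]
H [2,3,7]
F [1,3,7]
H [1,3,7]
F [1,5,7]
H [1,5,7]
H [1,5,7]
H [1,5,7]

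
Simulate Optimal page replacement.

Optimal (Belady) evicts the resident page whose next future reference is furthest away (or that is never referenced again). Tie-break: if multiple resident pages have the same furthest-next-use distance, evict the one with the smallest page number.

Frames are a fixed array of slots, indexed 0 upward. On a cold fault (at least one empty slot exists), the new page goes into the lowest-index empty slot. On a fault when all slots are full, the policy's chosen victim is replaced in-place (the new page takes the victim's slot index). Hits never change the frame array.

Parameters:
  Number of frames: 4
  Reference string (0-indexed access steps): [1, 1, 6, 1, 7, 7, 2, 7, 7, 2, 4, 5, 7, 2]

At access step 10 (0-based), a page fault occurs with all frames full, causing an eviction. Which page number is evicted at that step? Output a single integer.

Step 0: ref 1 -> FAULT, frames=[1,-,-,-]
Step 1: ref 1 -> HIT, frames=[1,-,-,-]
Step 2: ref 6 -> FAULT, frames=[1,6,-,-]
Step 3: ref 1 -> HIT, frames=[1,6,-,-]
Step 4: ref 7 -> FAULT, frames=[1,6,7,-]
Step 5: ref 7 -> HIT, frames=[1,6,7,-]
Step 6: ref 2 -> FAULT, frames=[1,6,7,2]
Step 7: ref 7 -> HIT, frames=[1,6,7,2]
Step 8: ref 7 -> HIT, frames=[1,6,7,2]
Step 9: ref 2 -> HIT, frames=[1,6,7,2]
Step 10: ref 4 -> FAULT, evict 1, frames=[4,6,7,2]
At step 10: evicted page 1

Answer: 1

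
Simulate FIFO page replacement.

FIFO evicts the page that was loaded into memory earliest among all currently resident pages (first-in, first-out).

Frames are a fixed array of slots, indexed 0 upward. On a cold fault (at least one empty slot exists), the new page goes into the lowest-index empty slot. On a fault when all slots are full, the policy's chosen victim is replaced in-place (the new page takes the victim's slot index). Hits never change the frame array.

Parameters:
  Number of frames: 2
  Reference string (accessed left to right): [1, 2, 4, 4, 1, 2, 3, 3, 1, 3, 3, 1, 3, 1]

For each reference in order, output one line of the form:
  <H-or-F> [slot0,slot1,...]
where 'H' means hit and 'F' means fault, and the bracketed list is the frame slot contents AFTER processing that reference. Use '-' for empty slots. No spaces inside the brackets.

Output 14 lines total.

F [1,-]
F [1,2]
F [4,2]
H [4,2]
F [4,1]
F [2,1]
F [2,3]
H [2,3]
F [1,3]
H [1,3]
H [1,3]
H [1,3]
H [1,3]
H [1,3]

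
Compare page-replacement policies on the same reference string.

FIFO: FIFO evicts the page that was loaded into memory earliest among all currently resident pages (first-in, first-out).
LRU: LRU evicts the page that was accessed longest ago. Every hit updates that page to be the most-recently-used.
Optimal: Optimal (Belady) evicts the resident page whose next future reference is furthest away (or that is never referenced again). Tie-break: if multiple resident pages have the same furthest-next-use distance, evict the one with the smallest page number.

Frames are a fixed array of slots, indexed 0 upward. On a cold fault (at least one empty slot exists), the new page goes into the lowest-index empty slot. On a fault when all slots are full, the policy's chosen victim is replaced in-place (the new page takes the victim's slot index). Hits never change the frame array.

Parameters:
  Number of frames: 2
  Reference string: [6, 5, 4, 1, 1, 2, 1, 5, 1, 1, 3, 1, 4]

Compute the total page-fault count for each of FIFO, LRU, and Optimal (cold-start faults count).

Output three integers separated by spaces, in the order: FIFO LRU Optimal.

--- FIFO ---
  step 0: ref 6 -> FAULT, frames=[6,-] (faults so far: 1)
  step 1: ref 5 -> FAULT, frames=[6,5] (faults so far: 2)
  step 2: ref 4 -> FAULT, evict 6, frames=[4,5] (faults so far: 3)
  step 3: ref 1 -> FAULT, evict 5, frames=[4,1] (faults so far: 4)
  step 4: ref 1 -> HIT, frames=[4,1] (faults so far: 4)
  step 5: ref 2 -> FAULT, evict 4, frames=[2,1] (faults so far: 5)
  step 6: ref 1 -> HIT, frames=[2,1] (faults so far: 5)
  step 7: ref 5 -> FAULT, evict 1, frames=[2,5] (faults so far: 6)
  step 8: ref 1 -> FAULT, evict 2, frames=[1,5] (faults so far: 7)
  step 9: ref 1 -> HIT, frames=[1,5] (faults so far: 7)
  step 10: ref 3 -> FAULT, evict 5, frames=[1,3] (faults so far: 8)
  step 11: ref 1 -> HIT, frames=[1,3] (faults so far: 8)
  step 12: ref 4 -> FAULT, evict 1, frames=[4,3] (faults so far: 9)
  FIFO total faults: 9
--- LRU ---
  step 0: ref 6 -> FAULT, frames=[6,-] (faults so far: 1)
  step 1: ref 5 -> FAULT, frames=[6,5] (faults so far: 2)
  step 2: ref 4 -> FAULT, evict 6, frames=[4,5] (faults so far: 3)
  step 3: ref 1 -> FAULT, evict 5, frames=[4,1] (faults so far: 4)
  step 4: ref 1 -> HIT, frames=[4,1] (faults so far: 4)
  step 5: ref 2 -> FAULT, evict 4, frames=[2,1] (faults so far: 5)
  step 6: ref 1 -> HIT, frames=[2,1] (faults so far: 5)
  step 7: ref 5 -> FAULT, evict 2, frames=[5,1] (faults so far: 6)
  step 8: ref 1 -> HIT, frames=[5,1] (faults so far: 6)
  step 9: ref 1 -> HIT, frames=[5,1] (faults so far: 6)
  step 10: ref 3 -> FAULT, evict 5, frames=[3,1] (faults so far: 7)
  step 11: ref 1 -> HIT, frames=[3,1] (faults so far: 7)
  step 12: ref 4 -> FAULT, evict 3, frames=[4,1] (faults so far: 8)
  LRU total faults: 8
--- Optimal ---
  step 0: ref 6 -> FAULT, frames=[6,-] (faults so far: 1)
  step 1: ref 5 -> FAULT, frames=[6,5] (faults so far: 2)
  step 2: ref 4 -> FAULT, evict 6, frames=[4,5] (faults so far: 3)
  step 3: ref 1 -> FAULT, evict 4, frames=[1,5] (faults so far: 4)
  step 4: ref 1 -> HIT, frames=[1,5] (faults so far: 4)
  step 5: ref 2 -> FAULT, evict 5, frames=[1,2] (faults so far: 5)
  step 6: ref 1 -> HIT, frames=[1,2] (faults so far: 5)
  step 7: ref 5 -> FAULT, evict 2, frames=[1,5] (faults so far: 6)
  step 8: ref 1 -> HIT, frames=[1,5] (faults so far: 6)
  step 9: ref 1 -> HIT, frames=[1,5] (faults so far: 6)
  step 10: ref 3 -> FAULT, evict 5, frames=[1,3] (faults so far: 7)
  step 11: ref 1 -> HIT, frames=[1,3] (faults so far: 7)
  step 12: ref 4 -> FAULT, evict 1, frames=[4,3] (faults so far: 8)
  Optimal total faults: 8

Answer: 9 8 8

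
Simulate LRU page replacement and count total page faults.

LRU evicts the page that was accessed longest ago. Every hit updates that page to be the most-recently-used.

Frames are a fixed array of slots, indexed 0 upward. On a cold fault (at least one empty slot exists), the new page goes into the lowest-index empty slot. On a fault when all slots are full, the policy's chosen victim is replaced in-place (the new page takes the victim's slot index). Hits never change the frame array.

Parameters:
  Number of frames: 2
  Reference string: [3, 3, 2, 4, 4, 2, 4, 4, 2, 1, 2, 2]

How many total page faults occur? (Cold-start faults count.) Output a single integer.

Answer: 4

Derivation:
Step 0: ref 3 → FAULT, frames=[3,-]
Step 1: ref 3 → HIT, frames=[3,-]
Step 2: ref 2 → FAULT, frames=[3,2]
Step 3: ref 4 → FAULT (evict 3), frames=[4,2]
Step 4: ref 4 → HIT, frames=[4,2]
Step 5: ref 2 → HIT, frames=[4,2]
Step 6: ref 4 → HIT, frames=[4,2]
Step 7: ref 4 → HIT, frames=[4,2]
Step 8: ref 2 → HIT, frames=[4,2]
Step 9: ref 1 → FAULT (evict 4), frames=[1,2]
Step 10: ref 2 → HIT, frames=[1,2]
Step 11: ref 2 → HIT, frames=[1,2]
Total faults: 4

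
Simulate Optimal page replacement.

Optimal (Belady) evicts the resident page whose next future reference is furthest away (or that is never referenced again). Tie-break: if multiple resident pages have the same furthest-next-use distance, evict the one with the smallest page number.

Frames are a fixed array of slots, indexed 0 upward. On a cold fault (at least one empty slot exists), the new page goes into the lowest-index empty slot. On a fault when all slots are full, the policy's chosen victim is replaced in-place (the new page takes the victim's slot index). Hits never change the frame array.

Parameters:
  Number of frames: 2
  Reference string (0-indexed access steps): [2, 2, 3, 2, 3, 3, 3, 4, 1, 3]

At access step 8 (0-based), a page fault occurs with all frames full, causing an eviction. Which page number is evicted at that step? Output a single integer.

Step 0: ref 2 -> FAULT, frames=[2,-]
Step 1: ref 2 -> HIT, frames=[2,-]
Step 2: ref 3 -> FAULT, frames=[2,3]
Step 3: ref 2 -> HIT, frames=[2,3]
Step 4: ref 3 -> HIT, frames=[2,3]
Step 5: ref 3 -> HIT, frames=[2,3]
Step 6: ref 3 -> HIT, frames=[2,3]
Step 7: ref 4 -> FAULT, evict 2, frames=[4,3]
Step 8: ref 1 -> FAULT, evict 4, frames=[1,3]
At step 8: evicted page 4

Answer: 4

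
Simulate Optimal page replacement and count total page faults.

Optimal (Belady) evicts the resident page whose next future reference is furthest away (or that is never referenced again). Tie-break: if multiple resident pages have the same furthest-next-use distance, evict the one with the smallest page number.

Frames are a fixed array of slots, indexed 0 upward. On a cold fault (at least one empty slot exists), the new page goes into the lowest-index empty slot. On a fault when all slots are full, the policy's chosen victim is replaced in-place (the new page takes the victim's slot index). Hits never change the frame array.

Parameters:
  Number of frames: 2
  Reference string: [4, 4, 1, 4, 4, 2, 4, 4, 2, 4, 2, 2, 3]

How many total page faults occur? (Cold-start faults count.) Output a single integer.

Answer: 4

Derivation:
Step 0: ref 4 → FAULT, frames=[4,-]
Step 1: ref 4 → HIT, frames=[4,-]
Step 2: ref 1 → FAULT, frames=[4,1]
Step 3: ref 4 → HIT, frames=[4,1]
Step 4: ref 4 → HIT, frames=[4,1]
Step 5: ref 2 → FAULT (evict 1), frames=[4,2]
Step 6: ref 4 → HIT, frames=[4,2]
Step 7: ref 4 → HIT, frames=[4,2]
Step 8: ref 2 → HIT, frames=[4,2]
Step 9: ref 4 → HIT, frames=[4,2]
Step 10: ref 2 → HIT, frames=[4,2]
Step 11: ref 2 → HIT, frames=[4,2]
Step 12: ref 3 → FAULT (evict 2), frames=[4,3]
Total faults: 4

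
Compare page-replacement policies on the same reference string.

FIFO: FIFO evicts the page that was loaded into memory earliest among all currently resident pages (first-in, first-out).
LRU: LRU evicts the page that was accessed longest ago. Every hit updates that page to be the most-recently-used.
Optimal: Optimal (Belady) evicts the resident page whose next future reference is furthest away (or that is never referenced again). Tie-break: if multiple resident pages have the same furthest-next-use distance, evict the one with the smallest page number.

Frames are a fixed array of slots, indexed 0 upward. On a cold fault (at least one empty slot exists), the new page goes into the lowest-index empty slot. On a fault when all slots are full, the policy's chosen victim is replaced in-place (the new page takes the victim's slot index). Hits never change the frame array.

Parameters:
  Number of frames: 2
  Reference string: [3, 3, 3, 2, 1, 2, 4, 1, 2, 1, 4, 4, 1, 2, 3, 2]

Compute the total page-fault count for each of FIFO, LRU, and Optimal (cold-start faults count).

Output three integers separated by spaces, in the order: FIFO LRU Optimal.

Answer: 9 9 8

Derivation:
--- FIFO ---
  step 0: ref 3 -> FAULT, frames=[3,-] (faults so far: 1)
  step 1: ref 3 -> HIT, frames=[3,-] (faults so far: 1)
  step 2: ref 3 -> HIT, frames=[3,-] (faults so far: 1)
  step 3: ref 2 -> FAULT, frames=[3,2] (faults so far: 2)
  step 4: ref 1 -> FAULT, evict 3, frames=[1,2] (faults so far: 3)
  step 5: ref 2 -> HIT, frames=[1,2] (faults so far: 3)
  step 6: ref 4 -> FAULT, evict 2, frames=[1,4] (faults so far: 4)
  step 7: ref 1 -> HIT, frames=[1,4] (faults so far: 4)
  step 8: ref 2 -> FAULT, evict 1, frames=[2,4] (faults so far: 5)
  step 9: ref 1 -> FAULT, evict 4, frames=[2,1] (faults so far: 6)
  step 10: ref 4 -> FAULT, evict 2, frames=[4,1] (faults so far: 7)
  step 11: ref 4 -> HIT, frames=[4,1] (faults so far: 7)
  step 12: ref 1 -> HIT, frames=[4,1] (faults so far: 7)
  step 13: ref 2 -> FAULT, evict 1, frames=[4,2] (faults so far: 8)
  step 14: ref 3 -> FAULT, evict 4, frames=[3,2] (faults so far: 9)
  step 15: ref 2 -> HIT, frames=[3,2] (faults so far: 9)
  FIFO total faults: 9
--- LRU ---
  step 0: ref 3 -> FAULT, frames=[3,-] (faults so far: 1)
  step 1: ref 3 -> HIT, frames=[3,-] (faults so far: 1)
  step 2: ref 3 -> HIT, frames=[3,-] (faults so far: 1)
  step 3: ref 2 -> FAULT, frames=[3,2] (faults so far: 2)
  step 4: ref 1 -> FAULT, evict 3, frames=[1,2] (faults so far: 3)
  step 5: ref 2 -> HIT, frames=[1,2] (faults so far: 3)
  step 6: ref 4 -> FAULT, evict 1, frames=[4,2] (faults so far: 4)
  step 7: ref 1 -> FAULT, evict 2, frames=[4,1] (faults so far: 5)
  step 8: ref 2 -> FAULT, evict 4, frames=[2,1] (faults so far: 6)
  step 9: ref 1 -> HIT, frames=[2,1] (faults so far: 6)
  step 10: ref 4 -> FAULT, evict 2, frames=[4,1] (faults so far: 7)
  step 11: ref 4 -> HIT, frames=[4,1] (faults so far: 7)
  step 12: ref 1 -> HIT, frames=[4,1] (faults so far: 7)
  step 13: ref 2 -> FAULT, evict 4, frames=[2,1] (faults so far: 8)
  step 14: ref 3 -> FAULT, evict 1, frames=[2,3] (faults so far: 9)
  step 15: ref 2 -> HIT, frames=[2,3] (faults so far: 9)
  LRU total faults: 9
--- Optimal ---
  step 0: ref 3 -> FAULT, frames=[3,-] (faults so far: 1)
  step 1: ref 3 -> HIT, frames=[3,-] (faults so far: 1)
  step 2: ref 3 -> HIT, frames=[3,-] (faults so far: 1)
  step 3: ref 2 -> FAULT, frames=[3,2] (faults so far: 2)
  step 4: ref 1 -> FAULT, evict 3, frames=[1,2] (faults so far: 3)
  step 5: ref 2 -> HIT, frames=[1,2] (faults so far: 3)
  step 6: ref 4 -> FAULT, evict 2, frames=[1,4] (faults so far: 4)
  step 7: ref 1 -> HIT, frames=[1,4] (faults so far: 4)
  step 8: ref 2 -> FAULT, evict 4, frames=[1,2] (faults so far: 5)
  step 9: ref 1 -> HIT, frames=[1,2] (faults so far: 5)
  step 10: ref 4 -> FAULT, evict 2, frames=[1,4] (faults so far: 6)
  step 11: ref 4 -> HIT, frames=[1,4] (faults so far: 6)
  step 12: ref 1 -> HIT, frames=[1,4] (faults so far: 6)
  step 13: ref 2 -> FAULT, evict 1, frames=[2,4] (faults so far: 7)
  step 14: ref 3 -> FAULT, evict 4, frames=[2,3] (faults so far: 8)
  step 15: ref 2 -> HIT, frames=[2,3] (faults so far: 8)
  Optimal total faults: 8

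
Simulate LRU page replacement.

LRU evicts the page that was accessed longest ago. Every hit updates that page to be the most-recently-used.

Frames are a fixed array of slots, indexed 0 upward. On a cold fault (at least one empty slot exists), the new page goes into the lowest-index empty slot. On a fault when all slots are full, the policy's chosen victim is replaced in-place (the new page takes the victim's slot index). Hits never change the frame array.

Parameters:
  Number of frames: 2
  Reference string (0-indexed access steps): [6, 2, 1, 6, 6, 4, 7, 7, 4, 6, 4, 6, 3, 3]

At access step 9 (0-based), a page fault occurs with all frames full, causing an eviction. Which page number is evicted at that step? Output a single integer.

Step 0: ref 6 -> FAULT, frames=[6,-]
Step 1: ref 2 -> FAULT, frames=[6,2]
Step 2: ref 1 -> FAULT, evict 6, frames=[1,2]
Step 3: ref 6 -> FAULT, evict 2, frames=[1,6]
Step 4: ref 6 -> HIT, frames=[1,6]
Step 5: ref 4 -> FAULT, evict 1, frames=[4,6]
Step 6: ref 7 -> FAULT, evict 6, frames=[4,7]
Step 7: ref 7 -> HIT, frames=[4,7]
Step 8: ref 4 -> HIT, frames=[4,7]
Step 9: ref 6 -> FAULT, evict 7, frames=[4,6]
At step 9: evicted page 7

Answer: 7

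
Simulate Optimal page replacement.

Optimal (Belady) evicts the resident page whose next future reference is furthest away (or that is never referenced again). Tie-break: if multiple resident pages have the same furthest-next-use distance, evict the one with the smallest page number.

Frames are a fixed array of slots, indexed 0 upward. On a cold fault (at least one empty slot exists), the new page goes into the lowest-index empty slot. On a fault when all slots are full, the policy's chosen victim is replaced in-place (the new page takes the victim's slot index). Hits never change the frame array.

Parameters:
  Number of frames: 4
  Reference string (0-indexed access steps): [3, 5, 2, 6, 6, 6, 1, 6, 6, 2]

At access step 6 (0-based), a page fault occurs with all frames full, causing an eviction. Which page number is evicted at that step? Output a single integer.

Step 0: ref 3 -> FAULT, frames=[3,-,-,-]
Step 1: ref 5 -> FAULT, frames=[3,5,-,-]
Step 2: ref 2 -> FAULT, frames=[3,5,2,-]
Step 3: ref 6 -> FAULT, frames=[3,5,2,6]
Step 4: ref 6 -> HIT, frames=[3,5,2,6]
Step 5: ref 6 -> HIT, frames=[3,5,2,6]
Step 6: ref 1 -> FAULT, evict 3, frames=[1,5,2,6]
At step 6: evicted page 3

Answer: 3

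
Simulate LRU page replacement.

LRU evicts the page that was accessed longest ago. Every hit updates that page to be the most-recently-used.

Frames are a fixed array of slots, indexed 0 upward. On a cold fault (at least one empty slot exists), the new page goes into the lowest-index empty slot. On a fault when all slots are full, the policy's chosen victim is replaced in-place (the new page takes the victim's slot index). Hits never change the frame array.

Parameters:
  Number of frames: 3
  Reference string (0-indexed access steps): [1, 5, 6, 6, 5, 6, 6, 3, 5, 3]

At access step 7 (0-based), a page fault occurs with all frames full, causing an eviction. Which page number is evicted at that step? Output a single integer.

Answer: 1

Derivation:
Step 0: ref 1 -> FAULT, frames=[1,-,-]
Step 1: ref 5 -> FAULT, frames=[1,5,-]
Step 2: ref 6 -> FAULT, frames=[1,5,6]
Step 3: ref 6 -> HIT, frames=[1,5,6]
Step 4: ref 5 -> HIT, frames=[1,5,6]
Step 5: ref 6 -> HIT, frames=[1,5,6]
Step 6: ref 6 -> HIT, frames=[1,5,6]
Step 7: ref 3 -> FAULT, evict 1, frames=[3,5,6]
At step 7: evicted page 1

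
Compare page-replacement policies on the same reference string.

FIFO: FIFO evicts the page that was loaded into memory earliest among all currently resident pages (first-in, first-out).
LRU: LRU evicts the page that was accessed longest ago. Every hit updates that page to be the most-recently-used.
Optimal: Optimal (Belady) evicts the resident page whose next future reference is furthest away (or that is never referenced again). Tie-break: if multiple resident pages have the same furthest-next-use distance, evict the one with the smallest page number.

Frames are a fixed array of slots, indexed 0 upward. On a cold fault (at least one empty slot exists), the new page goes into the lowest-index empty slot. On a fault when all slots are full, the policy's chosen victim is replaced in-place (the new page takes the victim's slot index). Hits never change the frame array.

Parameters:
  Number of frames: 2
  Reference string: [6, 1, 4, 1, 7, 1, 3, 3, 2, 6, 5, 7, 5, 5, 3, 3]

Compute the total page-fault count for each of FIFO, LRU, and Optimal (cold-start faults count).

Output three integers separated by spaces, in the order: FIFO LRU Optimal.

--- FIFO ---
  step 0: ref 6 -> FAULT, frames=[6,-] (faults so far: 1)
  step 1: ref 1 -> FAULT, frames=[6,1] (faults so far: 2)
  step 2: ref 4 -> FAULT, evict 6, frames=[4,1] (faults so far: 3)
  step 3: ref 1 -> HIT, frames=[4,1] (faults so far: 3)
  step 4: ref 7 -> FAULT, evict 1, frames=[4,7] (faults so far: 4)
  step 5: ref 1 -> FAULT, evict 4, frames=[1,7] (faults so far: 5)
  step 6: ref 3 -> FAULT, evict 7, frames=[1,3] (faults so far: 6)
  step 7: ref 3 -> HIT, frames=[1,3] (faults so far: 6)
  step 8: ref 2 -> FAULT, evict 1, frames=[2,3] (faults so far: 7)
  step 9: ref 6 -> FAULT, evict 3, frames=[2,6] (faults so far: 8)
  step 10: ref 5 -> FAULT, evict 2, frames=[5,6] (faults so far: 9)
  step 11: ref 7 -> FAULT, evict 6, frames=[5,7] (faults so far: 10)
  step 12: ref 5 -> HIT, frames=[5,7] (faults so far: 10)
  step 13: ref 5 -> HIT, frames=[5,7] (faults so far: 10)
  step 14: ref 3 -> FAULT, evict 5, frames=[3,7] (faults so far: 11)
  step 15: ref 3 -> HIT, frames=[3,7] (faults so far: 11)
  FIFO total faults: 11
--- LRU ---
  step 0: ref 6 -> FAULT, frames=[6,-] (faults so far: 1)
  step 1: ref 1 -> FAULT, frames=[6,1] (faults so far: 2)
  step 2: ref 4 -> FAULT, evict 6, frames=[4,1] (faults so far: 3)
  step 3: ref 1 -> HIT, frames=[4,1] (faults so far: 3)
  step 4: ref 7 -> FAULT, evict 4, frames=[7,1] (faults so far: 4)
  step 5: ref 1 -> HIT, frames=[7,1] (faults so far: 4)
  step 6: ref 3 -> FAULT, evict 7, frames=[3,1] (faults so far: 5)
  step 7: ref 3 -> HIT, frames=[3,1] (faults so far: 5)
  step 8: ref 2 -> FAULT, evict 1, frames=[3,2] (faults so far: 6)
  step 9: ref 6 -> FAULT, evict 3, frames=[6,2] (faults so far: 7)
  step 10: ref 5 -> FAULT, evict 2, frames=[6,5] (faults so far: 8)
  step 11: ref 7 -> FAULT, evict 6, frames=[7,5] (faults so far: 9)
  step 12: ref 5 -> HIT, frames=[7,5] (faults so far: 9)
  step 13: ref 5 -> HIT, frames=[7,5] (faults so far: 9)
  step 14: ref 3 -> FAULT, evict 7, frames=[3,5] (faults so far: 10)
  step 15: ref 3 -> HIT, frames=[3,5] (faults so far: 10)
  LRU total faults: 10
--- Optimal ---
  step 0: ref 6 -> FAULT, frames=[6,-] (faults so far: 1)
  step 1: ref 1 -> FAULT, frames=[6,1] (faults so far: 2)
  step 2: ref 4 -> FAULT, evict 6, frames=[4,1] (faults so far: 3)
  step 3: ref 1 -> HIT, frames=[4,1] (faults so far: 3)
  step 4: ref 7 -> FAULT, evict 4, frames=[7,1] (faults so far: 4)
  step 5: ref 1 -> HIT, frames=[7,1] (faults so far: 4)
  step 6: ref 3 -> FAULT, evict 1, frames=[7,3] (faults so far: 5)
  step 7: ref 3 -> HIT, frames=[7,3] (faults so far: 5)
  step 8: ref 2 -> FAULT, evict 3, frames=[7,2] (faults so far: 6)
  step 9: ref 6 -> FAULT, evict 2, frames=[7,6] (faults so far: 7)
  step 10: ref 5 -> FAULT, evict 6, frames=[7,5] (faults so far: 8)
  step 11: ref 7 -> HIT, frames=[7,5] (faults so far: 8)
  step 12: ref 5 -> HIT, frames=[7,5] (faults so far: 8)
  step 13: ref 5 -> HIT, frames=[7,5] (faults so far: 8)
  step 14: ref 3 -> FAULT, evict 5, frames=[7,3] (faults so far: 9)
  step 15: ref 3 -> HIT, frames=[7,3] (faults so far: 9)
  Optimal total faults: 9

Answer: 11 10 9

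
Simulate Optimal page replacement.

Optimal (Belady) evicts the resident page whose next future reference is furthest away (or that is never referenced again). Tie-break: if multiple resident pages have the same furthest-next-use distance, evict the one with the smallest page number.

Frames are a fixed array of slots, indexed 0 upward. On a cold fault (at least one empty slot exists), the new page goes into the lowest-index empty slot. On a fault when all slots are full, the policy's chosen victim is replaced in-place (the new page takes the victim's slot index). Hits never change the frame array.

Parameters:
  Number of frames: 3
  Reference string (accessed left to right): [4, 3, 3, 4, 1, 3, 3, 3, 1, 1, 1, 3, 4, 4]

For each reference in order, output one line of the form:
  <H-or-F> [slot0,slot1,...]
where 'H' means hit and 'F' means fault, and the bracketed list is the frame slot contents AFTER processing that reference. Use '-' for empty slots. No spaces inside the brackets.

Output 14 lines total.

F [4,-,-]
F [4,3,-]
H [4,3,-]
H [4,3,-]
F [4,3,1]
H [4,3,1]
H [4,3,1]
H [4,3,1]
H [4,3,1]
H [4,3,1]
H [4,3,1]
H [4,3,1]
H [4,3,1]
H [4,3,1]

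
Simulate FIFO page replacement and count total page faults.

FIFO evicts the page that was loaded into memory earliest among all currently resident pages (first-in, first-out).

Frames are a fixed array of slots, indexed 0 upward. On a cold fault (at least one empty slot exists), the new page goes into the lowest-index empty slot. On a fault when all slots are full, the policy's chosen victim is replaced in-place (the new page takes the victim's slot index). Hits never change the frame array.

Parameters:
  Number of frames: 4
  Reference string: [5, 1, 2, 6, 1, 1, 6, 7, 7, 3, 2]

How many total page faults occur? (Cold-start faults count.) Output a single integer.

Answer: 6

Derivation:
Step 0: ref 5 → FAULT, frames=[5,-,-,-]
Step 1: ref 1 → FAULT, frames=[5,1,-,-]
Step 2: ref 2 → FAULT, frames=[5,1,2,-]
Step 3: ref 6 → FAULT, frames=[5,1,2,6]
Step 4: ref 1 → HIT, frames=[5,1,2,6]
Step 5: ref 1 → HIT, frames=[5,1,2,6]
Step 6: ref 6 → HIT, frames=[5,1,2,6]
Step 7: ref 7 → FAULT (evict 5), frames=[7,1,2,6]
Step 8: ref 7 → HIT, frames=[7,1,2,6]
Step 9: ref 3 → FAULT (evict 1), frames=[7,3,2,6]
Step 10: ref 2 → HIT, frames=[7,3,2,6]
Total faults: 6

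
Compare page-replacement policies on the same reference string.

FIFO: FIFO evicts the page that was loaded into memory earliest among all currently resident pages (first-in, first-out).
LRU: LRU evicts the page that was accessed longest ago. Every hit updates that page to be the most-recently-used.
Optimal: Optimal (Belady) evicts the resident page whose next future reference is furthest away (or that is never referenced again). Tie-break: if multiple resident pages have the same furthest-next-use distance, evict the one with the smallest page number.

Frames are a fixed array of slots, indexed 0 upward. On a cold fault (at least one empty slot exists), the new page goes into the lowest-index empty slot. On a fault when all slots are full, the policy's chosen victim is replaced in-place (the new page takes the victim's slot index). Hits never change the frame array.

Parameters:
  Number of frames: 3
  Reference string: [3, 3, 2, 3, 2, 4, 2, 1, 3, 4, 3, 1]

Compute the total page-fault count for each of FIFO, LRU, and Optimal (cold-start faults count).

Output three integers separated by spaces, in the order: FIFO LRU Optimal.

Answer: 5 6 4

Derivation:
--- FIFO ---
  step 0: ref 3 -> FAULT, frames=[3,-,-] (faults so far: 1)
  step 1: ref 3 -> HIT, frames=[3,-,-] (faults so far: 1)
  step 2: ref 2 -> FAULT, frames=[3,2,-] (faults so far: 2)
  step 3: ref 3 -> HIT, frames=[3,2,-] (faults so far: 2)
  step 4: ref 2 -> HIT, frames=[3,2,-] (faults so far: 2)
  step 5: ref 4 -> FAULT, frames=[3,2,4] (faults so far: 3)
  step 6: ref 2 -> HIT, frames=[3,2,4] (faults so far: 3)
  step 7: ref 1 -> FAULT, evict 3, frames=[1,2,4] (faults so far: 4)
  step 8: ref 3 -> FAULT, evict 2, frames=[1,3,4] (faults so far: 5)
  step 9: ref 4 -> HIT, frames=[1,3,4] (faults so far: 5)
  step 10: ref 3 -> HIT, frames=[1,3,4] (faults so far: 5)
  step 11: ref 1 -> HIT, frames=[1,3,4] (faults so far: 5)
  FIFO total faults: 5
--- LRU ---
  step 0: ref 3 -> FAULT, frames=[3,-,-] (faults so far: 1)
  step 1: ref 3 -> HIT, frames=[3,-,-] (faults so far: 1)
  step 2: ref 2 -> FAULT, frames=[3,2,-] (faults so far: 2)
  step 3: ref 3 -> HIT, frames=[3,2,-] (faults so far: 2)
  step 4: ref 2 -> HIT, frames=[3,2,-] (faults so far: 2)
  step 5: ref 4 -> FAULT, frames=[3,2,4] (faults so far: 3)
  step 6: ref 2 -> HIT, frames=[3,2,4] (faults so far: 3)
  step 7: ref 1 -> FAULT, evict 3, frames=[1,2,4] (faults so far: 4)
  step 8: ref 3 -> FAULT, evict 4, frames=[1,2,3] (faults so far: 5)
  step 9: ref 4 -> FAULT, evict 2, frames=[1,4,3] (faults so far: 6)
  step 10: ref 3 -> HIT, frames=[1,4,3] (faults so far: 6)
  step 11: ref 1 -> HIT, frames=[1,4,3] (faults so far: 6)
  LRU total faults: 6
--- Optimal ---
  step 0: ref 3 -> FAULT, frames=[3,-,-] (faults so far: 1)
  step 1: ref 3 -> HIT, frames=[3,-,-] (faults so far: 1)
  step 2: ref 2 -> FAULT, frames=[3,2,-] (faults so far: 2)
  step 3: ref 3 -> HIT, frames=[3,2,-] (faults so far: 2)
  step 4: ref 2 -> HIT, frames=[3,2,-] (faults so far: 2)
  step 5: ref 4 -> FAULT, frames=[3,2,4] (faults so far: 3)
  step 6: ref 2 -> HIT, frames=[3,2,4] (faults so far: 3)
  step 7: ref 1 -> FAULT, evict 2, frames=[3,1,4] (faults so far: 4)
  step 8: ref 3 -> HIT, frames=[3,1,4] (faults so far: 4)
  step 9: ref 4 -> HIT, frames=[3,1,4] (faults so far: 4)
  step 10: ref 3 -> HIT, frames=[3,1,4] (faults so far: 4)
  step 11: ref 1 -> HIT, frames=[3,1,4] (faults so far: 4)
  Optimal total faults: 4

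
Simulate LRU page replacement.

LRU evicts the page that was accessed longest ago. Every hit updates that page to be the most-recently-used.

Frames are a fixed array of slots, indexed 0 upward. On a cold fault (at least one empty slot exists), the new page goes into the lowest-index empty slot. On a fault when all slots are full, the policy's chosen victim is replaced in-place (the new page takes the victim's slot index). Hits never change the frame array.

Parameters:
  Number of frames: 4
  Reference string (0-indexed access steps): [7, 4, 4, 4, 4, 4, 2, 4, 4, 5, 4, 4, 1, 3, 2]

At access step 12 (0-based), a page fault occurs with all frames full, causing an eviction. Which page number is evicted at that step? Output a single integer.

Step 0: ref 7 -> FAULT, frames=[7,-,-,-]
Step 1: ref 4 -> FAULT, frames=[7,4,-,-]
Step 2: ref 4 -> HIT, frames=[7,4,-,-]
Step 3: ref 4 -> HIT, frames=[7,4,-,-]
Step 4: ref 4 -> HIT, frames=[7,4,-,-]
Step 5: ref 4 -> HIT, frames=[7,4,-,-]
Step 6: ref 2 -> FAULT, frames=[7,4,2,-]
Step 7: ref 4 -> HIT, frames=[7,4,2,-]
Step 8: ref 4 -> HIT, frames=[7,4,2,-]
Step 9: ref 5 -> FAULT, frames=[7,4,2,5]
Step 10: ref 4 -> HIT, frames=[7,4,2,5]
Step 11: ref 4 -> HIT, frames=[7,4,2,5]
Step 12: ref 1 -> FAULT, evict 7, frames=[1,4,2,5]
At step 12: evicted page 7

Answer: 7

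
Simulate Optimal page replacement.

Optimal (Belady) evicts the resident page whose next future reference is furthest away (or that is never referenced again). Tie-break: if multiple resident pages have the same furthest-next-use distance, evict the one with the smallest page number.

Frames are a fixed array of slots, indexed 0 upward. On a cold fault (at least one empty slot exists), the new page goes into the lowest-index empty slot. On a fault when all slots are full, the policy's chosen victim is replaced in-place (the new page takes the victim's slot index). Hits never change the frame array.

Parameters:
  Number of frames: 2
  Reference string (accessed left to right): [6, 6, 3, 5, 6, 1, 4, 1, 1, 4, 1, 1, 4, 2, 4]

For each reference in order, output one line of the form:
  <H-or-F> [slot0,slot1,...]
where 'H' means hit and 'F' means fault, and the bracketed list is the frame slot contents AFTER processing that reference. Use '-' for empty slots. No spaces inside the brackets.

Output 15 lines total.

F [6,-]
H [6,-]
F [6,3]
F [6,5]
H [6,5]
F [6,1]
F [4,1]
H [4,1]
H [4,1]
H [4,1]
H [4,1]
H [4,1]
H [4,1]
F [4,2]
H [4,2]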